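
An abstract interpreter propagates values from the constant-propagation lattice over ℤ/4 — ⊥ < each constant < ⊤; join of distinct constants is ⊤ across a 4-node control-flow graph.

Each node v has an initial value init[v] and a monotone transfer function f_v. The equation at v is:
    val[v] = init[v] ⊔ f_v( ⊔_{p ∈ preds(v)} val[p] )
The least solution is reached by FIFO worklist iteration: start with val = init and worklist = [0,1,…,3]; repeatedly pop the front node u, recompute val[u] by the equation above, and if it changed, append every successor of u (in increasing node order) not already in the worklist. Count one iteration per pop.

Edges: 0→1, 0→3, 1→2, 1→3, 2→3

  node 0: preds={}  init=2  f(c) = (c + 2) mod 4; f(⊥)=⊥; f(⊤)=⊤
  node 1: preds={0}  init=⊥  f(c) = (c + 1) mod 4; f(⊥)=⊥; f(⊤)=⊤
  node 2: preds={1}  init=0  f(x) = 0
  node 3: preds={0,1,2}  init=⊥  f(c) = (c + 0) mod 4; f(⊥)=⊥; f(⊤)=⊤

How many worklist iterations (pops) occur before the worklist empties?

Worklist (4 pops):
  #1 pop 0: in=⊥ → 2 (no change)
  #2 pop 1: in=2 → 3 (was ⊥); enqueue []
  #3 pop 2: in=3 → 0 (no change)
  #4 pop 3: in=⊤ → ⊤ (was ⊥); enqueue []

Fixpoint:
  val[0] = 2
  val[1] = 3
  val[2] = 0
  val[3] = ⊤

4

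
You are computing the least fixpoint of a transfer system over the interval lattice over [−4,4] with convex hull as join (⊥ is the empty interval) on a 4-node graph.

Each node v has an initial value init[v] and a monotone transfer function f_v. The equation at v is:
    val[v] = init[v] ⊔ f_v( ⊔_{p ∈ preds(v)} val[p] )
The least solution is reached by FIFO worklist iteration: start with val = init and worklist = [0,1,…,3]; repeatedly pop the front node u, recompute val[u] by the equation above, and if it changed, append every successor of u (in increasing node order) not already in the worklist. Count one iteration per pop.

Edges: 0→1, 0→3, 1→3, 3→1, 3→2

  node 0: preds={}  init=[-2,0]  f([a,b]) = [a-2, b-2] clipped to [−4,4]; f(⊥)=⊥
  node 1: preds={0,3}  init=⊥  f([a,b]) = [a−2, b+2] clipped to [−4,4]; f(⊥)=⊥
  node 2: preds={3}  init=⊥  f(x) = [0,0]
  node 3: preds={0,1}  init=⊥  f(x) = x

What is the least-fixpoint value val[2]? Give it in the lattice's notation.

Iteration log — 9 steps:
  step 1. node 0  ⊔preds=⊥  new=[-2,0]  stable
  step 2. node 1  ⊔preds=[-2,0]  new=[-4,2]  old=⊥  +wl: 
  step 3. node 2  ⊔preds=⊥  new=[0,0]  old=⊥  +wl: 
  step 4. node 3  ⊔preds=[-4,2]  new=[-4,2]  old=⊥  +wl: 1,2
  step 5. node 1  ⊔preds=[-4,2]  new=[-4,4]  old=[-4,2]  +wl: 3
  step 6. node 2  ⊔preds=[-4,2]  new=[0,0]  stable
  step 7. node 3  ⊔preds=[-4,4]  new=[-4,4]  old=[-4,2]  +wl: 1,2
  step 8. node 1  ⊔preds=[-4,4]  new=[-4,4]  stable
  step 9. node 2  ⊔preds=[-4,4]  new=[0,0]  stable

Least fixpoint reached:
  node 0: [-2,0]
  node 1: [-4,4]
  node 2: [0,0]
  node 3: [-4,4]

[0,0]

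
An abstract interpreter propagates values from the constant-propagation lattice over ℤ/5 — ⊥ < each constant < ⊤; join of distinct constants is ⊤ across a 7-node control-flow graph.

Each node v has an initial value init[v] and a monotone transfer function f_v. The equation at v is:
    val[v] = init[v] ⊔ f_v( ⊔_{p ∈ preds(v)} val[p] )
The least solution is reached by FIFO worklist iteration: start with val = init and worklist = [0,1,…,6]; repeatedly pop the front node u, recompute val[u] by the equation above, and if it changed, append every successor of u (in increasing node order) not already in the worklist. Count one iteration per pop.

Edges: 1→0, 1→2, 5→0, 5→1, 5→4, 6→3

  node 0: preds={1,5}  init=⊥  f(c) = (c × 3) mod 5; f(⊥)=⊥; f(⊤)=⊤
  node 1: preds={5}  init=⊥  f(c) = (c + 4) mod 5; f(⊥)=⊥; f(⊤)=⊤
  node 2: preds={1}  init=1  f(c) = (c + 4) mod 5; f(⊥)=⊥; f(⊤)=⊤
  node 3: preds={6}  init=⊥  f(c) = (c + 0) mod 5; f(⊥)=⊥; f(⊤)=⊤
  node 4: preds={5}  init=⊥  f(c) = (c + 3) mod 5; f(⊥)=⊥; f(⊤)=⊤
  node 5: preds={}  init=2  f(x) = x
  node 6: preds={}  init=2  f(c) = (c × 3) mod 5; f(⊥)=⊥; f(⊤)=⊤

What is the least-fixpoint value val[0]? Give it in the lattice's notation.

Trace (8 dequeues):
  [1] u=0 | in 2 | out 1 | prev ⊥ | push {}
  [2] u=1 | in 2 | out 1 | prev ⊥ | push {0}
  [3] u=2 | in 1 | out ⊤ | prev 1 | push {}
  [4] u=3 | in 2 | out 2 | prev ⊥ | push {}
  [5] u=4 | in 2 | out 0 | prev ⊥ | push {}
  [6] u=5 | in ⊥ | out 2 | ==
  [7] u=6 | in ⊥ | out 2 | ==
  [8] u=0 | in ⊤ | out ⊤ | prev 1 | push {}

Converged values:
  [0] ⊤
  [1] 1
  [2] ⊤
  [3] 2
  [4] 0
  [5] 2
  [6] 2

⊤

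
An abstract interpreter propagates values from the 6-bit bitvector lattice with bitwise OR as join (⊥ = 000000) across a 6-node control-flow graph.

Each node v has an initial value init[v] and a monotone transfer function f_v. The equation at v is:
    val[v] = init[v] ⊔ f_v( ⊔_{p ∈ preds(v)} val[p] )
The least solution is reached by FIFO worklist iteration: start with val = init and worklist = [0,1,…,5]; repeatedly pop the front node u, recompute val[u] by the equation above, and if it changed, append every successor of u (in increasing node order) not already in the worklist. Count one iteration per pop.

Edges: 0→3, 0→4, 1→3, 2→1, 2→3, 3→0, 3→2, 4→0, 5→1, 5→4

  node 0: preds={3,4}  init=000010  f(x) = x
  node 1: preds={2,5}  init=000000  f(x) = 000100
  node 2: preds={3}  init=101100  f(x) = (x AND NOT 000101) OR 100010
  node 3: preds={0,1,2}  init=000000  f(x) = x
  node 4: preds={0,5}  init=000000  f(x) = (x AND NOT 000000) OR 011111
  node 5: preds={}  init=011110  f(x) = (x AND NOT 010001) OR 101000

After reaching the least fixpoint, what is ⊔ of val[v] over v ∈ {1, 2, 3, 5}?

111111

Worklist (15 pops):
  #1 pop 0: in=000000 → 000010 (no change)
  #2 pop 1: in=111110 → 000100 (was 000000); enqueue []
  #3 pop 2: in=000000 → 101110 (was 101100); enqueue [1]
  #4 pop 3: in=101110 → 101110 (was 000000); enqueue [0,2]
  #5 pop 4: in=011110 → 011111 (was 000000); enqueue []
  #6 pop 5: in=000000 → 111110 (was 011110); enqueue [4]
  #7 pop 1: in=111110 → 000100 (no change)
  #8 pop 0: in=111111 → 111111 (was 000010); enqueue [3]
  #9 pop 2: in=101110 → 101110 (no change)
  #10 pop 4: in=111111 → 111111 (was 011111); enqueue [0]
  #11 pop 3: in=111111 → 111111 (was 101110); enqueue [2]
  #12 pop 0: in=111111 → 111111 (no change)
  #13 pop 2: in=111111 → 111110 (was 101110); enqueue [1,3]
  #14 pop 1: in=111110 → 000100 (no change)
  #15 pop 3: in=111111 → 111111 (no change)

Fixpoint:
  val[0] = 111111
  val[1] = 000100
  val[2] = 111110
  val[3] = 111111
  val[4] = 111111
  val[5] = 111110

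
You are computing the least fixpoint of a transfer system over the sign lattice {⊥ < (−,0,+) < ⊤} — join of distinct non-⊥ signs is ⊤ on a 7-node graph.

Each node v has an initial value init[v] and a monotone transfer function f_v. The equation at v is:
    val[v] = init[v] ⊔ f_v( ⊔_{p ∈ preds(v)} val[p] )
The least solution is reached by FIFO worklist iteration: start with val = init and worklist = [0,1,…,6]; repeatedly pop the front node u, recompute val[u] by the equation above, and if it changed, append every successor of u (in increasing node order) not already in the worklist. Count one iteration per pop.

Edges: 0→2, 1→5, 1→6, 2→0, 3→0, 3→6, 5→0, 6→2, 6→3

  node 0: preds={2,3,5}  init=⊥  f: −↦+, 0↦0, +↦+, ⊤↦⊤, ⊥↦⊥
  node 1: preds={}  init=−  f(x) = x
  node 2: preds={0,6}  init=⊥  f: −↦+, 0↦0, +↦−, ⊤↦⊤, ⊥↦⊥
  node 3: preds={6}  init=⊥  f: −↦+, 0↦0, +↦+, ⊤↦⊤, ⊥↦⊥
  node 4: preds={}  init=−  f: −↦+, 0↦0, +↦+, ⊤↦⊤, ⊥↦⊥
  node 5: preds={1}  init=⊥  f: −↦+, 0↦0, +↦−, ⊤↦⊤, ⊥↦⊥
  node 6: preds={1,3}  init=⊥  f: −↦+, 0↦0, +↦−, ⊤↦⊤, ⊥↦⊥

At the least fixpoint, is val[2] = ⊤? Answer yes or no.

Iteration log — 16 steps:
  step 1. node 0  ⊔preds=⊥  new=⊥  stable
  step 2. node 1  ⊔preds=⊥  new=−  stable
  step 3. node 2  ⊔preds=⊥  new=⊥  stable
  step 4. node 3  ⊔preds=⊥  new=⊥  stable
  step 5. node 4  ⊔preds=⊥  new=−  stable
  step 6. node 5  ⊔preds=−  new=+  old=⊥  +wl: 0
  step 7. node 6  ⊔preds=−  new=+  old=⊥  +wl: 2,3
  step 8. node 0  ⊔preds=+  new=+  old=⊥  +wl: 
  step 9. node 2  ⊔preds=+  new=−  old=⊥  +wl: 0
  step 10. node 3  ⊔preds=+  new=+  old=⊥  +wl: 6
  step 11. node 0  ⊔preds=⊤  new=⊤  old=+  +wl: 2
  step 12. node 6  ⊔preds=⊤  new=⊤  old=+  +wl: 3
  step 13. node 2  ⊔preds=⊤  new=⊤  old=−  +wl: 0
  step 14. node 3  ⊔preds=⊤  new=⊤  old=+  +wl: 6
  step 15. node 0  ⊔preds=⊤  new=⊤  stable
  step 16. node 6  ⊔preds=⊤  new=⊤  stable

Least fixpoint reached:
  node 0: ⊤
  node 1: −
  node 2: ⊤
  node 3: ⊤
  node 4: −
  node 5: +
  node 6: ⊤

yes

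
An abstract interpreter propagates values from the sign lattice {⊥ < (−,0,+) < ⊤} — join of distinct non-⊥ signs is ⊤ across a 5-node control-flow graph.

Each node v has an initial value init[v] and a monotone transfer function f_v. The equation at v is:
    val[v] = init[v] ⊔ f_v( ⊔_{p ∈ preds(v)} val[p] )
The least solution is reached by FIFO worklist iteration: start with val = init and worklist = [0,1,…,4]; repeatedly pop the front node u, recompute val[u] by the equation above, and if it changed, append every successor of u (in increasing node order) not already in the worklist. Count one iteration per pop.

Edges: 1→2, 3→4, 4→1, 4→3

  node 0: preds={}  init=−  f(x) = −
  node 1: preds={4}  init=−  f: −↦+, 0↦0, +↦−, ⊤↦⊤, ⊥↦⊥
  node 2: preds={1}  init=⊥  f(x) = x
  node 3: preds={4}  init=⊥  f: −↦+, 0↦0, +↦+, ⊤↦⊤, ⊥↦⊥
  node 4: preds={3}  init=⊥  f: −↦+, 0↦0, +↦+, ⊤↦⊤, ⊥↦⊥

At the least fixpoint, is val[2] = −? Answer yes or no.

Worklist (5 pops):
  #1 pop 0: in=⊥ → − (no change)
  #2 pop 1: in=⊥ → − (no change)
  #3 pop 2: in=− → − (was ⊥); enqueue []
  #4 pop 3: in=⊥ → ⊥ (no change)
  #5 pop 4: in=⊥ → ⊥ (no change)

Fixpoint:
  val[0] = −
  val[1] = −
  val[2] = −
  val[3] = ⊥
  val[4] = ⊥

yes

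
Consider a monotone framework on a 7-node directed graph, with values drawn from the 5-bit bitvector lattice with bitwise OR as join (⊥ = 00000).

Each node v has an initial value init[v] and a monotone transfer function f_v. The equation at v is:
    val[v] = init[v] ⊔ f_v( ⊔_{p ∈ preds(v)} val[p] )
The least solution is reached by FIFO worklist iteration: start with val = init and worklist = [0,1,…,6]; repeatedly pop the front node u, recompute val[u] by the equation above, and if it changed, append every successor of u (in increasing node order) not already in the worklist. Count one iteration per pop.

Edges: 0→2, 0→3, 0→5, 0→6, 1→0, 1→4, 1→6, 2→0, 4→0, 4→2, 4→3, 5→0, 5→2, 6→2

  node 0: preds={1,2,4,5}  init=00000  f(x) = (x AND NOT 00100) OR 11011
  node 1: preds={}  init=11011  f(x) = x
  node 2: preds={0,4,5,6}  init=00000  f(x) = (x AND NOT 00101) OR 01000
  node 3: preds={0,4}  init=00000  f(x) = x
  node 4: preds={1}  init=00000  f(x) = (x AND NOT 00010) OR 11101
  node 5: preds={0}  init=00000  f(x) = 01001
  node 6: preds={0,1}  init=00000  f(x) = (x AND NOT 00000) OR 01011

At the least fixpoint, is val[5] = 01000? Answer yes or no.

no

Iteration log — 10 steps:
  step 1. node 0  ⊔preds=11011  new=11011  old=00000  +wl: 
  step 2. node 1  ⊔preds=00000  new=11011  stable
  step 3. node 2  ⊔preds=11011  new=11010  old=00000  +wl: 0
  step 4. node 3  ⊔preds=11011  new=11011  old=00000  +wl: 
  step 5. node 4  ⊔preds=11011  new=11101  old=00000  +wl: 2,3
  step 6. node 5  ⊔preds=11011  new=01001  old=00000  +wl: 
  step 7. node 6  ⊔preds=11011  new=11011  old=00000  +wl: 
  step 8. node 0  ⊔preds=11111  new=11011  stable
  step 9. node 2  ⊔preds=11111  new=11010  stable
  step 10. node 3  ⊔preds=11111  new=11111  old=11011  +wl: 

Least fixpoint reached:
  node 0: 11011
  node 1: 11011
  node 2: 11010
  node 3: 11111
  node 4: 11101
  node 5: 01001
  node 6: 11011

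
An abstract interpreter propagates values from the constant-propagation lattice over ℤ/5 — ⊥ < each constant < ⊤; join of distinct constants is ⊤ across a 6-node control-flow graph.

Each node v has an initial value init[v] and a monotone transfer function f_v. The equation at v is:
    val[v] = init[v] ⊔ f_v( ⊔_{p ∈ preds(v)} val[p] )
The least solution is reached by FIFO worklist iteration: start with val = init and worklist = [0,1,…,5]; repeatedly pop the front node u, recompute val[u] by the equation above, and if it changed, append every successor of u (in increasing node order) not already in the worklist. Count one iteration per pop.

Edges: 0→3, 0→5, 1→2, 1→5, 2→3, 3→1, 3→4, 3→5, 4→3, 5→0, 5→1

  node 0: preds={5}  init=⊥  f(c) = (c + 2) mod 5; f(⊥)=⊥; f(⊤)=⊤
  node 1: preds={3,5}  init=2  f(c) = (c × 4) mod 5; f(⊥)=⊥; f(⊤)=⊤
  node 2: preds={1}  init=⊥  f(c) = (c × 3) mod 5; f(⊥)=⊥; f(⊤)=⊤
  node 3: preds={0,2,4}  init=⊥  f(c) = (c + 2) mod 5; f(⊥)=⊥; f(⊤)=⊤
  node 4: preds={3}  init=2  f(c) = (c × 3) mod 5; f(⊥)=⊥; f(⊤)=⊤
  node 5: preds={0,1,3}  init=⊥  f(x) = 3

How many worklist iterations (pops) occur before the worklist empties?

Worklist (12 pops):
  #1 pop 0: in=⊥ → ⊥ (no change)
  #2 pop 1: in=⊥ → 2 (no change)
  #3 pop 2: in=2 → 1 (was ⊥); enqueue []
  #4 pop 3: in=⊤ → ⊤ (was ⊥); enqueue [1]
  #5 pop 4: in=⊤ → ⊤ (was 2); enqueue [3]
  #6 pop 5: in=⊤ → 3 (was ⊥); enqueue [0]
  #7 pop 1: in=⊤ → ⊤ (was 2); enqueue [2,5]
  #8 pop 3: in=⊤ → ⊤ (no change)
  #9 pop 0: in=3 → 0 (was ⊥); enqueue [3]
  #10 pop 2: in=⊤ → ⊤ (was 1); enqueue []
  #11 pop 5: in=⊤ → 3 (no change)
  #12 pop 3: in=⊤ → ⊤ (no change)

Fixpoint:
  val[0] = 0
  val[1] = ⊤
  val[2] = ⊤
  val[3] = ⊤
  val[4] = ⊤
  val[5] = 3

12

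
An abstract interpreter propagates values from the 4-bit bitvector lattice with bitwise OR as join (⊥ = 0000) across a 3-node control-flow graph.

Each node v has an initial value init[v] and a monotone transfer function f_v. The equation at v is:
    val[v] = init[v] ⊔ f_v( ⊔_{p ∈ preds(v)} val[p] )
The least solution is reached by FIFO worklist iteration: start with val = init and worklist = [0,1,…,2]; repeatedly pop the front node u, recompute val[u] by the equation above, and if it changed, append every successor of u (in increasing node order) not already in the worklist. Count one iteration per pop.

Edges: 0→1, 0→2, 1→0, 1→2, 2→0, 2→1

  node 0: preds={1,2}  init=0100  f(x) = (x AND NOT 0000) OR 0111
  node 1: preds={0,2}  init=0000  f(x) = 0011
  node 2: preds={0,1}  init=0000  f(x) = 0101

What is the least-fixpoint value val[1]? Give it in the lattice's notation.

Worklist (5 pops):
  #1 pop 0: in=0000 → 0111 (was 0100); enqueue []
  #2 pop 1: in=0111 → 0011 (was 0000); enqueue [0]
  #3 pop 2: in=0111 → 0101 (was 0000); enqueue [1]
  #4 pop 0: in=0111 → 0111 (no change)
  #5 pop 1: in=0111 → 0011 (no change)

Fixpoint:
  val[0] = 0111
  val[1] = 0011
  val[2] = 0101

0011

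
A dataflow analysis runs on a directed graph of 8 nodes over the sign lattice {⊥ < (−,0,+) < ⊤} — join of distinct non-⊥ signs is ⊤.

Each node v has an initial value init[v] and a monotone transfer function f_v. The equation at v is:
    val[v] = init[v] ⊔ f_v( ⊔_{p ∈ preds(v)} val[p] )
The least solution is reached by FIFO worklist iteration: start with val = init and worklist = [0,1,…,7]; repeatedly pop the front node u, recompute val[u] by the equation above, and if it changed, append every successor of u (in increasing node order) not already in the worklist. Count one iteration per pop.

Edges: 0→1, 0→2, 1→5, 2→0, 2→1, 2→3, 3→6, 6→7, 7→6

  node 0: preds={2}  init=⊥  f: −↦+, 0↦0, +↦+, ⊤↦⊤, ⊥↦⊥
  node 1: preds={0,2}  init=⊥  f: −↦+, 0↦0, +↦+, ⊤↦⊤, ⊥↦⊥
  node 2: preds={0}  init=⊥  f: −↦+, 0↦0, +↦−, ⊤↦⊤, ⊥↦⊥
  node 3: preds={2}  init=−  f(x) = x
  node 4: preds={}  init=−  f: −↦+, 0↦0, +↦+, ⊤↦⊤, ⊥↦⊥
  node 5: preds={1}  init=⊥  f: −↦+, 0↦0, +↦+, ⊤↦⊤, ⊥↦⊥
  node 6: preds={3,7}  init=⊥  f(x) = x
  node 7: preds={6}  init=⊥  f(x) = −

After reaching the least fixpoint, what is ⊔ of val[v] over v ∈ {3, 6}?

−

Trace (9 dequeues):
  [1] u=0 | in ⊥ | out ⊥ | ==
  [2] u=1 | in ⊥ | out ⊥ | ==
  [3] u=2 | in ⊥ | out ⊥ | ==
  [4] u=3 | in ⊥ | out − | ==
  [5] u=4 | in ⊥ | out − | ==
  [6] u=5 | in ⊥ | out ⊥ | ==
  [7] u=6 | in − | out − | prev ⊥ | push {}
  [8] u=7 | in − | out − | prev ⊥ | push {6}
  [9] u=6 | in − | out − | ==

Converged values:
  [0] ⊥
  [1] ⊥
  [2] ⊥
  [3] −
  [4] −
  [5] ⊥
  [6] −
  [7] −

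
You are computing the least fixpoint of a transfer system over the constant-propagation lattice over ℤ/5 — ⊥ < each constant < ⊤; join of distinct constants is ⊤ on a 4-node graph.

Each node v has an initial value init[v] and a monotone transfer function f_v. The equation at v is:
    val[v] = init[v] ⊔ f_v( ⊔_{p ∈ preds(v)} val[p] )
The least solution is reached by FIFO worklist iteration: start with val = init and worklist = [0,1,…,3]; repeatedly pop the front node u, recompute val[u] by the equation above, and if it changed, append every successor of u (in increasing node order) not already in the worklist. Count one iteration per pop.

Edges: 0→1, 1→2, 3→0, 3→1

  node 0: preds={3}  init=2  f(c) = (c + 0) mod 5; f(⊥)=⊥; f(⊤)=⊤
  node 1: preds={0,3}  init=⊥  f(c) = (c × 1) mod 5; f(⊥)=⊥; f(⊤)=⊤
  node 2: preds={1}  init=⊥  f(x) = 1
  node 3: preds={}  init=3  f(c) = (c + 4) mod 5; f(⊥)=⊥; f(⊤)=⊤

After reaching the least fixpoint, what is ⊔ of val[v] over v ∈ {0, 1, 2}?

⊤

Trace (4 dequeues):
  [1] u=0 | in 3 | out ⊤ | prev 2 | push {}
  [2] u=1 | in ⊤ | out ⊤ | prev ⊥ | push {}
  [3] u=2 | in ⊤ | out 1 | prev ⊥ | push {}
  [4] u=3 | in ⊥ | out 3 | ==

Converged values:
  [0] ⊤
  [1] ⊤
  [2] 1
  [3] 3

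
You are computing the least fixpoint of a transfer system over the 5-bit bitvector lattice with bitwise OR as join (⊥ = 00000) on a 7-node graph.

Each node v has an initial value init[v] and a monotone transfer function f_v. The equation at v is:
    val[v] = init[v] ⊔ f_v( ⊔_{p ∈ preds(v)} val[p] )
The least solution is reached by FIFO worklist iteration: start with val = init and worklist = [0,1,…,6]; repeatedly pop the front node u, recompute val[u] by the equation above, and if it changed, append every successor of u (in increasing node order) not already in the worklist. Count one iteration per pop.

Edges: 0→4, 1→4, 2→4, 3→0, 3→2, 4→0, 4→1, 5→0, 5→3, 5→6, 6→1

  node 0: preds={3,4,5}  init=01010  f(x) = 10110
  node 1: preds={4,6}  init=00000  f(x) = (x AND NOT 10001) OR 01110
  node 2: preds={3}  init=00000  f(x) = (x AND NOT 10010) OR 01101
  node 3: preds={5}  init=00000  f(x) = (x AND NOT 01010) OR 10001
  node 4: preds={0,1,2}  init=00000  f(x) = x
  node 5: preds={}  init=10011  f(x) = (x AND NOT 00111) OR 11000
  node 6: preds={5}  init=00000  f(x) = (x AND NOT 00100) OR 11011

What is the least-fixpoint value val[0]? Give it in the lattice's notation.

11110

Worklist (11 pops):
  #1 pop 0: in=10011 → 11110 (was 01010); enqueue []
  #2 pop 1: in=00000 → 01110 (was 00000); enqueue []
  #3 pop 2: in=00000 → 01101 (was 00000); enqueue []
  #4 pop 3: in=10011 → 10001 (was 00000); enqueue [0,2]
  #5 pop 4: in=11111 → 11111 (was 00000); enqueue [1]
  #6 pop 5: in=00000 → 11011 (was 10011); enqueue [3]
  #7 pop 6: in=11011 → 11011 (was 00000); enqueue []
  #8 pop 0: in=11111 → 11110 (no change)
  #9 pop 2: in=10001 → 01101 (no change)
  #10 pop 1: in=11111 → 01110 (no change)
  #11 pop 3: in=11011 → 10001 (no change)

Fixpoint:
  val[0] = 11110
  val[1] = 01110
  val[2] = 01101
  val[3] = 10001
  val[4] = 11111
  val[5] = 11011
  val[6] = 11011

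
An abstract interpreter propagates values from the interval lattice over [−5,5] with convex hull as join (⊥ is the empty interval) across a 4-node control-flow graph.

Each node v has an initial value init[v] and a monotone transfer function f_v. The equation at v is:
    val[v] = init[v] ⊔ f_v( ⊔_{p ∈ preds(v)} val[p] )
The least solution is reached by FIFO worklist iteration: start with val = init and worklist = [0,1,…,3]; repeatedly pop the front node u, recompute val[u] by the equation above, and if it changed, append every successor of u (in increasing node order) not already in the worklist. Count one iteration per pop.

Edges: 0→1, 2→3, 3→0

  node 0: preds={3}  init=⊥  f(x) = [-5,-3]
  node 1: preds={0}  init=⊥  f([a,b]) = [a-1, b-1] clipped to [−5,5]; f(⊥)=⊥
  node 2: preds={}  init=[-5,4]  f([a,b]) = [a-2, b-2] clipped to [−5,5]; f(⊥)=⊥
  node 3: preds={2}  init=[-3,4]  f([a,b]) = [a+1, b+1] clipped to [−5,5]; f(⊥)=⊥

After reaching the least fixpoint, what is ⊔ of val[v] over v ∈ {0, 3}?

Iteration log — 5 steps:
  step 1. node 0  ⊔preds=[-3,4]  new=[-5,-3]  old=⊥  +wl: 
  step 2. node 1  ⊔preds=[-5,-3]  new=[-5,-4]  old=⊥  +wl: 
  step 3. node 2  ⊔preds=⊥  new=[-5,4]  stable
  step 4. node 3  ⊔preds=[-5,4]  new=[-4,5]  old=[-3,4]  +wl: 0
  step 5. node 0  ⊔preds=[-4,5]  new=[-5,-3]  stable

Least fixpoint reached:
  node 0: [-5,-3]
  node 1: [-5,-4]
  node 2: [-5,4]
  node 3: [-4,5]

[-5,5]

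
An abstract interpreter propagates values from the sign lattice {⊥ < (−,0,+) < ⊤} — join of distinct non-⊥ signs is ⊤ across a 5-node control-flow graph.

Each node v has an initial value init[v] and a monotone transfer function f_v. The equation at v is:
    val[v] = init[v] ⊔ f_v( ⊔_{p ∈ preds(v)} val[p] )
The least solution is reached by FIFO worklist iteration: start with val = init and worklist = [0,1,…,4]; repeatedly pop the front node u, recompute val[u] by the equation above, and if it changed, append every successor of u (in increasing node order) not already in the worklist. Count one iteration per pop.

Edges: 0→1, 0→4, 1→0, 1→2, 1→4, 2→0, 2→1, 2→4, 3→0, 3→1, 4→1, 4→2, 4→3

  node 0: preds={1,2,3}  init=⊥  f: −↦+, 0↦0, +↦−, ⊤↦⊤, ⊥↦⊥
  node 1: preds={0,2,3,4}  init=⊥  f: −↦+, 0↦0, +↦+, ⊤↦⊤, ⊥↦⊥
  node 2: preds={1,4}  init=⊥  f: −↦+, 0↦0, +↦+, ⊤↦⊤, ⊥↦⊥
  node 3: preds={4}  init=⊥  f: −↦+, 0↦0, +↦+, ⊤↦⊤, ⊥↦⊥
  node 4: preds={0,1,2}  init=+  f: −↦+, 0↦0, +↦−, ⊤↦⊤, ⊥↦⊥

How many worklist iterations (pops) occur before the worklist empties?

Iteration log — 13 steps:
  step 1. node 0  ⊔preds=⊥  new=⊥  stable
  step 2. node 1  ⊔preds=+  new=+  old=⊥  +wl: 0
  step 3. node 2  ⊔preds=+  new=+  old=⊥  +wl: 1
  step 4. node 3  ⊔preds=+  new=+  old=⊥  +wl: 
  step 5. node 4  ⊔preds=+  new=⊤  old=+  +wl: 2,3
  step 6. node 0  ⊔preds=+  new=−  old=⊥  +wl: 4
  step 7. node 1  ⊔preds=⊤  new=⊤  old=+  +wl: 0
  step 8. node 2  ⊔preds=⊤  new=⊤  old=+  +wl: 1
  step 9. node 3  ⊔preds=⊤  new=⊤  old=+  +wl: 
  step 10. node 4  ⊔preds=⊤  new=⊤  stable
  step 11. node 0  ⊔preds=⊤  new=⊤  old=−  +wl: 4
  step 12. node 1  ⊔preds=⊤  new=⊤  stable
  step 13. node 4  ⊔preds=⊤  new=⊤  stable

Least fixpoint reached:
  node 0: ⊤
  node 1: ⊤
  node 2: ⊤
  node 3: ⊤
  node 4: ⊤

13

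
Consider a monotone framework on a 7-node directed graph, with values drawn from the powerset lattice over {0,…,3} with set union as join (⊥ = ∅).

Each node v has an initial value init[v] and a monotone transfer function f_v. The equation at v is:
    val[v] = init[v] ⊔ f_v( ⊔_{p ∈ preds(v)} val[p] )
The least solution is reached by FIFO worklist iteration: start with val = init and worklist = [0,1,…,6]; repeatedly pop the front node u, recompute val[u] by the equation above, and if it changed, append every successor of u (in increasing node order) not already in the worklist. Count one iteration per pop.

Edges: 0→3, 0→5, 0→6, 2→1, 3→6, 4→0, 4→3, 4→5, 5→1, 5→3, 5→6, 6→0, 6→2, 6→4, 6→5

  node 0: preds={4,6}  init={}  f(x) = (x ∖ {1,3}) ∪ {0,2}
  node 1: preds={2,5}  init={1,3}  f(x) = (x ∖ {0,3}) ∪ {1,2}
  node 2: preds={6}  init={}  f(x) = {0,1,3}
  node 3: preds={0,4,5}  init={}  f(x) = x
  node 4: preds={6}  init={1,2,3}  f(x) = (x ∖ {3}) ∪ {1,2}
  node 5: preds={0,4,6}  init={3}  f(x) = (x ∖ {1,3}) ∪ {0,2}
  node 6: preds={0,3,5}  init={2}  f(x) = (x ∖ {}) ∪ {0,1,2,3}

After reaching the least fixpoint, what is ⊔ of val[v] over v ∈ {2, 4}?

Worklist (15 pops):
  #1 pop 0: in={1,2,3} → {0,2} (was {}); enqueue []
  #2 pop 1: in={3} → {1,2,3} (was {1,3}); enqueue []
  #3 pop 2: in={2} → {0,1,3} (was {}); enqueue [1]
  #4 pop 3: in={0,1,2,3} → {0,1,2,3} (was {}); enqueue []
  #5 pop 4: in={2} → {1,2,3} (no change)
  #6 pop 5: in={0,1,2,3} → {0,2,3} (was {3}); enqueue [3]
  #7 pop 6: in={0,1,2,3} → {0,1,2,3} (was {2}); enqueue [0,2,4,5]
  #8 pop 1: in={0,1,2,3} → {1,2,3} (no change)
  #9 pop 3: in={0,1,2,3} → {0,1,2,3} (no change)
  #10 pop 0: in={0,1,2,3} → {0,2} (no change)
  #11 pop 2: in={0,1,2,3} → {0,1,3} (no change)
  #12 pop 4: in={0,1,2,3} → {0,1,2,3} (was {1,2,3}); enqueue [0,3]
  #13 pop 5: in={0,1,2,3} → {0,2,3} (no change)
  #14 pop 0: in={0,1,2,3} → {0,2} (no change)
  #15 pop 3: in={0,1,2,3} → {0,1,2,3} (no change)

Fixpoint:
  val[0] = {0,2}
  val[1] = {1,2,3}
  val[2] = {0,1,3}
  val[3] = {0,1,2,3}
  val[4] = {0,1,2,3}
  val[5] = {0,2,3}
  val[6] = {0,1,2,3}

{0,1,2,3}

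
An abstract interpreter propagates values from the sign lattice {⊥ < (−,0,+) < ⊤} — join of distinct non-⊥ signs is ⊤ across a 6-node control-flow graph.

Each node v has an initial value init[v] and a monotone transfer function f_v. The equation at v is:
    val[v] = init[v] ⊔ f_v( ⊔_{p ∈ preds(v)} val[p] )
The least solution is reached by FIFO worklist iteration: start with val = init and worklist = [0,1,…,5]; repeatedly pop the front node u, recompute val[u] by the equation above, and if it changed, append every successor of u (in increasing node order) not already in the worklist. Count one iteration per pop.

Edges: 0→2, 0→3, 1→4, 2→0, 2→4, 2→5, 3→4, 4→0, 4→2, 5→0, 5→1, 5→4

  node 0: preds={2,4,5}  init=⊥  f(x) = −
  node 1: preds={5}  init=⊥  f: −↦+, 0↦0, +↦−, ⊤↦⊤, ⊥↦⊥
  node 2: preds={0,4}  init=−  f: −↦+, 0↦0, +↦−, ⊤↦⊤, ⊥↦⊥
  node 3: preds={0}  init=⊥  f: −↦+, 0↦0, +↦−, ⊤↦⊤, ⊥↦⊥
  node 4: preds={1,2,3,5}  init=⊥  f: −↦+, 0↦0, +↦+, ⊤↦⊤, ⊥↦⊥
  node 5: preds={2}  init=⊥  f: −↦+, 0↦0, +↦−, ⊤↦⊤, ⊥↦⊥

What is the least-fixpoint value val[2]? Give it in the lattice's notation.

Iteration log — 10 steps:
  step 1. node 0  ⊔preds=−  new=−  old=⊥  +wl: 
  step 2. node 1  ⊔preds=⊥  new=⊥  stable
  step 3. node 2  ⊔preds=−  new=⊤  old=−  +wl: 0
  step 4. node 3  ⊔preds=−  new=+  old=⊥  +wl: 
  step 5. node 4  ⊔preds=⊤  new=⊤  old=⊥  +wl: 2
  step 6. node 5  ⊔preds=⊤  new=⊤  old=⊥  +wl: 1,4
  step 7. node 0  ⊔preds=⊤  new=−  stable
  step 8. node 2  ⊔preds=⊤  new=⊤  stable
  step 9. node 1  ⊔preds=⊤  new=⊤  old=⊥  +wl: 
  step 10. node 4  ⊔preds=⊤  new=⊤  stable

Least fixpoint reached:
  node 0: −
  node 1: ⊤
  node 2: ⊤
  node 3: +
  node 4: ⊤
  node 5: ⊤

⊤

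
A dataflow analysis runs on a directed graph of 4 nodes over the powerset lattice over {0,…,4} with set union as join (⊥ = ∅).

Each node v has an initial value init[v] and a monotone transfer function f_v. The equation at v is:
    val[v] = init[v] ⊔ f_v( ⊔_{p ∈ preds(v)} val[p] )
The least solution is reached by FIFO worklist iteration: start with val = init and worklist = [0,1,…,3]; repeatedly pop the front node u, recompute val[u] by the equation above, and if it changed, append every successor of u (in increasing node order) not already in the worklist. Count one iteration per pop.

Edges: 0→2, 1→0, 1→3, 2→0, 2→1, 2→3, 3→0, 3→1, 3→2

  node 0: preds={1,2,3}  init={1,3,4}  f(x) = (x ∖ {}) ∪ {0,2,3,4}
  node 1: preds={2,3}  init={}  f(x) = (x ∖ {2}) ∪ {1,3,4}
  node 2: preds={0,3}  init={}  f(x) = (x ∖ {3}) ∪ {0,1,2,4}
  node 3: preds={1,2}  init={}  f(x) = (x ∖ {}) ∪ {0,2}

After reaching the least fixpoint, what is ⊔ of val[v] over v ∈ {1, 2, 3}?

Worklist (9 pops):
  #1 pop 0: in={} → {0,1,2,3,4} (was {1,3,4}); enqueue []
  #2 pop 1: in={} → {1,3,4} (was {}); enqueue [0]
  #3 pop 2: in={0,1,2,3,4} → {0,1,2,4} (was {}); enqueue [1]
  #4 pop 3: in={0,1,2,3,4} → {0,1,2,3,4} (was {}); enqueue [2]
  #5 pop 0: in={0,1,2,3,4} → {0,1,2,3,4} (no change)
  #6 pop 1: in={0,1,2,3,4} → {0,1,3,4} (was {1,3,4}); enqueue [0,3]
  #7 pop 2: in={0,1,2,3,4} → {0,1,2,4} (no change)
  #8 pop 0: in={0,1,2,3,4} → {0,1,2,3,4} (no change)
  #9 pop 3: in={0,1,2,3,4} → {0,1,2,3,4} (no change)

Fixpoint:
  val[0] = {0,1,2,3,4}
  val[1] = {0,1,3,4}
  val[2] = {0,1,2,4}
  val[3] = {0,1,2,3,4}

{0,1,2,3,4}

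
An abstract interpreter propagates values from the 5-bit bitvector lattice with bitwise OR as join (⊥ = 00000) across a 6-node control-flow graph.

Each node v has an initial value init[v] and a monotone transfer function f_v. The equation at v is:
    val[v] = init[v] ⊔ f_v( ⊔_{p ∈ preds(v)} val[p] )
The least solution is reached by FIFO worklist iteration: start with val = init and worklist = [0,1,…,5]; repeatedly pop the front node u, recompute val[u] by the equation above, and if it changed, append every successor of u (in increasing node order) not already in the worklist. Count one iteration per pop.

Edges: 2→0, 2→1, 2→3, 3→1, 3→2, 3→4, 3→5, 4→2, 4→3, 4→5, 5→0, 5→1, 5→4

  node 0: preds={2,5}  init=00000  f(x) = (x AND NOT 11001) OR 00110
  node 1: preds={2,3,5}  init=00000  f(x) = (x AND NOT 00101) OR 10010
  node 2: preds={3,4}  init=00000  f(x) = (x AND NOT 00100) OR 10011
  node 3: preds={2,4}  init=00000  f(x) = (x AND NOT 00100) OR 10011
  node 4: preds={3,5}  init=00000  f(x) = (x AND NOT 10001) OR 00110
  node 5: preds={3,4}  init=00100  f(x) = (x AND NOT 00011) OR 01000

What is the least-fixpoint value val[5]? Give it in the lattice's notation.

11100

Iteration log — 18 steps:
  step 1. node 0  ⊔preds=00100  new=00110  old=00000  +wl: 
  step 2. node 1  ⊔preds=00100  new=10010  old=00000  +wl: 
  step 3. node 2  ⊔preds=00000  new=10011  old=00000  +wl: 0,1
  step 4. node 3  ⊔preds=10011  new=10011  old=00000  +wl: 2
  step 5. node 4  ⊔preds=10111  new=00110  old=00000  +wl: 3
  step 6. node 5  ⊔preds=10111  new=11100  old=00100  +wl: 4
  step 7. node 0  ⊔preds=11111  new=00110  stable
  step 8. node 1  ⊔preds=11111  new=11010  old=10010  +wl: 
  step 9. node 2  ⊔preds=10111  new=10011  stable
  step 10. node 3  ⊔preds=10111  new=10011  stable
  step 11. node 4  ⊔preds=11111  new=01110  old=00110  +wl: 2,3,5
  step 12. node 2  ⊔preds=11111  new=11011  old=10011  +wl: 0,1
  step 13. node 3  ⊔preds=11111  new=11011  old=10011  +wl: 2,4
  step 14. node 5  ⊔preds=11111  new=11100  stable
  step 15. node 0  ⊔preds=11111  new=00110  stable
  step 16. node 1  ⊔preds=11111  new=11010  stable
  step 17. node 2  ⊔preds=11111  new=11011  stable
  step 18. node 4  ⊔preds=11111  new=01110  stable

Least fixpoint reached:
  node 0: 00110
  node 1: 11010
  node 2: 11011
  node 3: 11011
  node 4: 01110
  node 5: 11100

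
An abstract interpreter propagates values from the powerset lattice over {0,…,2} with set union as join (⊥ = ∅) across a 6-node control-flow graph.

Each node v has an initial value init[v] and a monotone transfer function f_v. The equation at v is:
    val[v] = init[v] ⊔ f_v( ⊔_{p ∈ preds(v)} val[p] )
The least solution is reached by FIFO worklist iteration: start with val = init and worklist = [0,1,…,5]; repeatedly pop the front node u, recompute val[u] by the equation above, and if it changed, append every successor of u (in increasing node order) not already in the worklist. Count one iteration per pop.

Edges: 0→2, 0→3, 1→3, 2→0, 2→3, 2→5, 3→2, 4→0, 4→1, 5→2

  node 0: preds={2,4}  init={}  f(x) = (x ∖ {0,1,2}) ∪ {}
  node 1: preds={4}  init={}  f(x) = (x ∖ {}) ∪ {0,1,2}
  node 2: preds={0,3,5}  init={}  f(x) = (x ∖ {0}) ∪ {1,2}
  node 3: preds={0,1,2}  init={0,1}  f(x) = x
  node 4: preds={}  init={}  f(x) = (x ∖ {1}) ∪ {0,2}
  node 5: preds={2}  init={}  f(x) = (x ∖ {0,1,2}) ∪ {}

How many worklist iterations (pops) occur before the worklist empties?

Worklist (9 pops):
  #1 pop 0: in={} → {} (no change)
  #2 pop 1: in={} → {0,1,2} (was {}); enqueue []
  #3 pop 2: in={0,1} → {1,2} (was {}); enqueue [0]
  #4 pop 3: in={0,1,2} → {0,1,2} (was {0,1}); enqueue [2]
  #5 pop 4: in={} → {0,2} (was {}); enqueue [1]
  #6 pop 5: in={1,2} → {} (no change)
  #7 pop 0: in={0,1,2} → {} (no change)
  #8 pop 2: in={0,1,2} → {1,2} (no change)
  #9 pop 1: in={0,2} → {0,1,2} (no change)

Fixpoint:
  val[0] = {}
  val[1] = {0,1,2}
  val[2] = {1,2}
  val[3] = {0,1,2}
  val[4] = {0,2}
  val[5] = {}

9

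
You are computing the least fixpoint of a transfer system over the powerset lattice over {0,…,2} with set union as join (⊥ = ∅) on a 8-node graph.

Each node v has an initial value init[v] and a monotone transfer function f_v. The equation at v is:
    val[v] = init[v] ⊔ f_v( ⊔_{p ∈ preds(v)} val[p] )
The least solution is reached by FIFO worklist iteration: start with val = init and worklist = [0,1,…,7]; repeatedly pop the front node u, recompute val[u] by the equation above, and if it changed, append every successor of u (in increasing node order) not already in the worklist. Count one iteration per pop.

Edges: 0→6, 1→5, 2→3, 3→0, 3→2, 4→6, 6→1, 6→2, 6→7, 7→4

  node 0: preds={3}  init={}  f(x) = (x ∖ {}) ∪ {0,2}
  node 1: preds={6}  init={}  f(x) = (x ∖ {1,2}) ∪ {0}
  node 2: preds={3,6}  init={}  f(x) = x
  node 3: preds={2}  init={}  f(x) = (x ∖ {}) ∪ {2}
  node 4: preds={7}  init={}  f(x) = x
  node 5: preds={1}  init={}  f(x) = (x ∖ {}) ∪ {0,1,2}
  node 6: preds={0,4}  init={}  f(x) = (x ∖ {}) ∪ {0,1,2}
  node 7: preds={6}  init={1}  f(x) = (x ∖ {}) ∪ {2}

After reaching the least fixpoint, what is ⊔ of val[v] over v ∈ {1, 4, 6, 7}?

Iteration log — 17 steps:
  step 1. node 0  ⊔preds={}  new={0,2}  old={}  +wl: 
  step 2. node 1  ⊔preds={}  new={0}  old={}  +wl: 
  step 3. node 2  ⊔preds={}  new={}  stable
  step 4. node 3  ⊔preds={}  new={2}  old={}  +wl: 0,2
  step 5. node 4  ⊔preds={1}  new={1}  old={}  +wl: 
  step 6. node 5  ⊔preds={0}  new={0,1,2}  old={}  +wl: 
  step 7. node 6  ⊔preds={0,1,2}  new={0,1,2}  old={}  +wl: 1
  step 8. node 7  ⊔preds={0,1,2}  new={0,1,2}  old={1}  +wl: 4
  step 9. node 0  ⊔preds={2}  new={0,2}  stable
  step 10. node 2  ⊔preds={0,1,2}  new={0,1,2}  old={}  +wl: 3
  step 11. node 1  ⊔preds={0,1,2}  new={0}  stable
  step 12. node 4  ⊔preds={0,1,2}  new={0,1,2}  old={1}  +wl: 6
  step 13. node 3  ⊔preds={0,1,2}  new={0,1,2}  old={2}  +wl: 0,2
  step 14. node 6  ⊔preds={0,1,2}  new={0,1,2}  stable
  step 15. node 0  ⊔preds={0,1,2}  new={0,1,2}  old={0,2}  +wl: 6
  step 16. node 2  ⊔preds={0,1,2}  new={0,1,2}  stable
  step 17. node 6  ⊔preds={0,1,2}  new={0,1,2}  stable

Least fixpoint reached:
  node 0: {0,1,2}
  node 1: {0}
  node 2: {0,1,2}
  node 3: {0,1,2}
  node 4: {0,1,2}
  node 5: {0,1,2}
  node 6: {0,1,2}
  node 7: {0,1,2}

{0,1,2}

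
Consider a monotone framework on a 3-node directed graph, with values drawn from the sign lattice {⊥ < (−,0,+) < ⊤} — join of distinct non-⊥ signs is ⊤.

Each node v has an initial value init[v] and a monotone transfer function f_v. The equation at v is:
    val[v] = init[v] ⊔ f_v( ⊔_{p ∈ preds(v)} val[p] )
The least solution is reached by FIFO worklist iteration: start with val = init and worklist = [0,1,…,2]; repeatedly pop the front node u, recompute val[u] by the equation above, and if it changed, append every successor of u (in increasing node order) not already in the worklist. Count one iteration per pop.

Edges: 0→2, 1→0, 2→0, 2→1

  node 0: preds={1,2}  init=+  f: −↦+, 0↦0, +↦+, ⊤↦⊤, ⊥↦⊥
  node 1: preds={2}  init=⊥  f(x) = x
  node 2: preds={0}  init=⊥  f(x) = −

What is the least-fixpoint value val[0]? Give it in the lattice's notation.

Worklist (6 pops):
  #1 pop 0: in=⊥ → + (no change)
  #2 pop 1: in=⊥ → ⊥ (no change)
  #3 pop 2: in=+ → − (was ⊥); enqueue [0,1]
  #4 pop 0: in=− → + (no change)
  #5 pop 1: in=− → − (was ⊥); enqueue [0]
  #6 pop 0: in=− → + (no change)

Fixpoint:
  val[0] = +
  val[1] = −
  val[2] = −

+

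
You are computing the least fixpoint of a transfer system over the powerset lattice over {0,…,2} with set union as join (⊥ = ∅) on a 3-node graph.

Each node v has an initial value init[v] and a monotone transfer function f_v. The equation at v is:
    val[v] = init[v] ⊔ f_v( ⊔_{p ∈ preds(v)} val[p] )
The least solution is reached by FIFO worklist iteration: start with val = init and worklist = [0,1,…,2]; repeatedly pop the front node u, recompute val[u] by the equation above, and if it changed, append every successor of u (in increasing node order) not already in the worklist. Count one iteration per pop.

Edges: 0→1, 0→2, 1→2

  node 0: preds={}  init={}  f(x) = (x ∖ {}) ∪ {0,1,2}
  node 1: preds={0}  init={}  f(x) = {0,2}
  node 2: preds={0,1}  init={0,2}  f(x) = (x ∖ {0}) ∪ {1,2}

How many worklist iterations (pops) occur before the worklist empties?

Trace (3 dequeues):
  [1] u=0 | in {} | out {0,1,2} | prev {} | push {}
  [2] u=1 | in {0,1,2} | out {0,2} | prev {} | push {}
  [3] u=2 | in {0,1,2} | out {0,1,2} | prev {0,2} | push {}

Converged values:
  [0] {0,1,2}
  [1] {0,2}
  [2] {0,1,2}

3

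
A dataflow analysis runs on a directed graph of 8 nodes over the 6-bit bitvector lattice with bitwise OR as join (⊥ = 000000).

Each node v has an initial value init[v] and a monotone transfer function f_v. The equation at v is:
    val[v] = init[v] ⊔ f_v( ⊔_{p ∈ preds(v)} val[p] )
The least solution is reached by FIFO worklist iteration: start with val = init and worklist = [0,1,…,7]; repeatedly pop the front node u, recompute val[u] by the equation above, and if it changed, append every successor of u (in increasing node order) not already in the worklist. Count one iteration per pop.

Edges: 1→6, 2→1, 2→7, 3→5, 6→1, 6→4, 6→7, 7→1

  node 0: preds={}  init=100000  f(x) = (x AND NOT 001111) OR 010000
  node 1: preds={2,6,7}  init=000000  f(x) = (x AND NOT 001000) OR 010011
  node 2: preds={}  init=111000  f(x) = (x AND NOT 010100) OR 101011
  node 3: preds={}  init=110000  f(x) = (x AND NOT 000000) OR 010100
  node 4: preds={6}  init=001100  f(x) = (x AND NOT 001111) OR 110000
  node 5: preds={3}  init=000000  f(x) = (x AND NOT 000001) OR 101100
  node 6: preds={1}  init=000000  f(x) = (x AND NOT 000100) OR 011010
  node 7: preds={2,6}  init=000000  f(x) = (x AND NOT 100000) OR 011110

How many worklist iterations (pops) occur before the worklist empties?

11

Trace (11 dequeues):
  [1] u=0 | in 000000 | out 110000 | prev 100000 | push {}
  [2] u=1 | in 111000 | out 110011 | prev 000000 | push {}
  [3] u=2 | in 000000 | out 111011 | prev 111000 | push {1}
  [4] u=3 | in 000000 | out 110100 | prev 110000 | push {}
  [5] u=4 | in 000000 | out 111100 | prev 001100 | push {}
  [6] u=5 | in 110100 | out 111100 | prev 000000 | push {}
  [7] u=6 | in 110011 | out 111011 | prev 000000 | push {4}
  [8] u=7 | in 111011 | out 011111 | prev 000000 | push {}
  [9] u=1 | in 111111 | out 110111 | prev 110011 | push {6}
  [10] u=4 | in 111011 | out 111100 | ==
  [11] u=6 | in 110111 | out 111011 | ==

Converged values:
  [0] 110000
  [1] 110111
  [2] 111011
  [3] 110100
  [4] 111100
  [5] 111100
  [6] 111011
  [7] 011111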